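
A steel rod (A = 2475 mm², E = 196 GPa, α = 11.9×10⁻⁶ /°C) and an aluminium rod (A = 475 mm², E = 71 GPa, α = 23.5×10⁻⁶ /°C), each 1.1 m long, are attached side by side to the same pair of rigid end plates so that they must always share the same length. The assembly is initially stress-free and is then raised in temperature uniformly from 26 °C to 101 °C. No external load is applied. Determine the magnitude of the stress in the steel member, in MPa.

σ ≈ 11.1 MPa (tensile)

The aluminium has the larger α, so on heating it would change length more than the steel if both were free. The rigid plates force a common final length, so the aluminium is put into compression and the steel into tension, with equal and opposite forces P (no external load).
Equating the net (thermal + elastic) strains gives |α₁ − α₂|·ΔT = P·[1/(A₁E₁) + 1/(A₂E₂)].
|α₁ − α₂|·ΔT = 11.6×10⁻⁶ × 75 = 0.00087.
1/(A₁E₁) + 1/(A₂E₂) = 1/(2475×196×10³) + 1/(475×71×10³) = 3.171×10⁻⁸ N⁻¹.
P = 0.00087 / 3.171×10⁻⁸ = 27430 N = 27.43 kN.
σ_{steel} = P/A₁ = 27430/2475 = 11.08 MPa, tensile.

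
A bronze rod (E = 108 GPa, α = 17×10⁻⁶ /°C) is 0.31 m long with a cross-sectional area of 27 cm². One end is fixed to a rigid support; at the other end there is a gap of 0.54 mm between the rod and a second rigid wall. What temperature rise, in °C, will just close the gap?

ΔT ≈ 102 °C

The gap closes when αΔT L = 0.54 mm, since the rod is still unstressed at that instant.
ΔT = 0.54 / (17×10⁻⁶ × 310) = 102.5 °C.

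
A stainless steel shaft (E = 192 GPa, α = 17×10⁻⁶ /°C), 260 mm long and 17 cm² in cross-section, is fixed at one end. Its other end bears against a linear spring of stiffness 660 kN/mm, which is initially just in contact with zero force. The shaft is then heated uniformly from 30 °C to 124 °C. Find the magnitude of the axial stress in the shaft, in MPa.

σ ≈ 106 MPa (compressive)

If the spring were absent the shaft would lengthen by αΔT L = 17×10⁻⁶ × 94 × 260 = 0.4155 mm.
With a force P in the spring, the elastic change of the shaft is PL/(AE) and that of the spring is P/k; compatibility requires their sum to equal δ_free.
P [ L/(AE) + 1/k ] = δ_free → P [ 260/(1700×192×10³) + 1/(660×10³) ] = 0.4155.
P = 0.4155 / 2.312×10⁻⁶ = 179700 N.
σ = P/A = 179700/1700 = 105.7 MPa.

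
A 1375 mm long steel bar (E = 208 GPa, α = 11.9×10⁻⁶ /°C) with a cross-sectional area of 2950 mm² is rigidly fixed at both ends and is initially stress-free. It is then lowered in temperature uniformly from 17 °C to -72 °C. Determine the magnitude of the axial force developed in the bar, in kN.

With zero net strain, σ = E·αΔT = 208 GPa × 11.9×10⁻⁶ × 89 = 220.3 MPa.
P = AEαΔT = 2950 × 208×10³ × 11.9×10⁻⁶ × 89 = 649.9 kN (tensile).

P ≈ 650 kN (tensile)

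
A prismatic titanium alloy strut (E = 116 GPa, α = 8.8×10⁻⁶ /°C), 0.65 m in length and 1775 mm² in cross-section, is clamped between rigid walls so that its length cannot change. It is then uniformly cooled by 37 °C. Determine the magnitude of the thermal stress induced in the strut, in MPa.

σ ≈ 37.8 MPa (tensile)

Because both ends are immovable the net strain is zero, and the suppressed thermal strain is αΔT = 8.8×10⁻⁶ × 37 = 325.6×10⁻⁶.
Hence σ = E·αΔT = 116×10³ × 325.6×10⁻⁶ = 37.77 MPa, tensile.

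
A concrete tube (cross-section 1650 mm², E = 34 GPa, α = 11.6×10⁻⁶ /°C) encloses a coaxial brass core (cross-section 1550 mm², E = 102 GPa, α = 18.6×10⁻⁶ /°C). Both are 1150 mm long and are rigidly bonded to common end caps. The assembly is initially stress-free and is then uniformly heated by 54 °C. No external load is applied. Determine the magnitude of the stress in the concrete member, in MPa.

The brass has the larger α, so on heating it would change length more than the concrete if both were free. The rigid plates force a common final length, so the brass is put into compression and the concrete into tension, with equal and opposite forces P (no external load).
Compatibility of the two members (thermal + elastic change equal): (α₁ − α₂)ΔT = P·[1/(A₁E₁) + 1/(A₂E₂)].
|α₁ − α₂|·ΔT = 7×10⁻⁶ × 54 = 0.000378.
1/(A₁E₁) + 1/(A₂E₂) = 1/(1650×34×10³) + 1/(1550×102×10³) = 2.415×10⁻⁸ N⁻¹.
So P = 0.000378 / 2.415×10⁻⁸ = 15.65 kN.
σ_{concrete} = P/A₁ = 15650/1650 = 9.486 MPa, tensile.

σ ≈ 9.49 MPa (tensile)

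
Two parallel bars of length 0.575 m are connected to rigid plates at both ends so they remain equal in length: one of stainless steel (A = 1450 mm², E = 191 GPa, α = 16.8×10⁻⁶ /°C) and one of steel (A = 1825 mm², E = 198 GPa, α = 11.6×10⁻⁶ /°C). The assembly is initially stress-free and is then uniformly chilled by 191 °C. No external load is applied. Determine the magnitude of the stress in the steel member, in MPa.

Both members must finish at the same length. With the larger α, the stainless steel tends to over-contract; the plates restrain it, putting the stainless steel in tension and the steel in compression. With no external load the two internal forces are equal and opposite, magnitude P.
Setting the final lengths equal and cancelling L: (α₁ − α₂)ΔT = P/(A₁E₁) + P/(A₂E₂).
|α₁ − α₂|·ΔT = 5.2×10⁻⁶ × 191 = 0.0009932.
1/(A₁E₁) + 1/(A₂E₂) = 1/(1450×191×10³) + 1/(1825×198×10³) = 6.378×10⁻⁹ N⁻¹.
So P = 0.0009932 / 6.378×10⁻⁹ = 155.7 kN.
σ_{steel} = P/A₂ = 155700/1825 = 85.33 MPa, compressive.

σ ≈ 85.3 MPa (compressive)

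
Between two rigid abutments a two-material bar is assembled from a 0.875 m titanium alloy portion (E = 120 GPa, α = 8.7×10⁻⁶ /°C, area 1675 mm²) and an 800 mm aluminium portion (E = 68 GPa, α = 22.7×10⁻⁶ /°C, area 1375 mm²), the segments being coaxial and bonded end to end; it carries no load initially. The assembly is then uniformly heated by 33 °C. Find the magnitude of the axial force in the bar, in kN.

P ≈ 65.9 kN (compressive)

Free thermal expansion of the whole bar: Σ αᵢΔT Lᵢ = 8.7×10⁻⁶×33×875 + 22.7×10⁻⁶×33×800 = 0.8505 mm.
Since the ends are fixed, an axial force P builds up, equal in every segment, with P · Σ Lᵢ/(AᵢEᵢ) = δ_free.
The series flexibility is Σ Lᵢ/(AᵢEᵢ) = 875/(1675×120×10³) + 800/(1375×68×10³) = 1.291×10⁻⁵ mm/N.
So P = 0.8505 / 1.291×10⁻⁵ = 65.88 kN, compressive.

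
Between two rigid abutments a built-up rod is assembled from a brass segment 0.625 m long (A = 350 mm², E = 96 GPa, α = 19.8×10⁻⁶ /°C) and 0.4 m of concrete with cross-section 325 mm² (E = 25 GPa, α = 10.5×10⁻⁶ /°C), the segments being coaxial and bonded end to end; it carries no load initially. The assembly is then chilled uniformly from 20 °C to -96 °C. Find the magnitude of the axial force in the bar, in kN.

If the supports were absent, the total length change would be Σ αᵢΔT Lᵢ = 19.8×10⁻⁶×116×625 + 10.5×10⁻⁶×116×400 = 1.923 mm.
The walls prevent any net length change, so an axial force P (same in every segment) develops. Compatibility: P · Σ Lᵢ/(AᵢEᵢ) = δ_free.
The series flexibility is Σ Lᵢ/(AᵢEᵢ) = 625/(350×96×10³) + 400/(325×25×10³) = 6.783×10⁻⁵ mm/N.
So P = 1.923 / 6.783×10⁻⁵ = 28.35 kN, tensile.

P ≈ 28.3 kN (tensile)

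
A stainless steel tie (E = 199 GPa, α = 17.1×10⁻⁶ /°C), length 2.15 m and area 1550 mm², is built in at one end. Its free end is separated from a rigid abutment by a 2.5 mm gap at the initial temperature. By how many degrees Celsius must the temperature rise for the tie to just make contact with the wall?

The gap closes when αΔT L = 2.5 mm, since the tie is still unstressed at that instant.
ΔT = 2.5 / (17.1×10⁻⁶ × 2150) = 68 °C.

ΔT ≈ 68 °C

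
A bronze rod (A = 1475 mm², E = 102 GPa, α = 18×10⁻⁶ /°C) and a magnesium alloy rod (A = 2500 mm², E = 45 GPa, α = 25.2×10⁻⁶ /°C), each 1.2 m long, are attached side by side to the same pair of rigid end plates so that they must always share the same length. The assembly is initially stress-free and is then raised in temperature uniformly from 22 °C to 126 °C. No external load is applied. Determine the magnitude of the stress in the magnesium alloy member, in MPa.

Both members must finish at the same length. With the larger α, the magnesium alloy tends to over-expand; the plates restrain it, putting the magnesium alloy in compression and the bronze in tension. With no external load the two internal forces are equal and opposite, magnitude P.
Equating the net (thermal + elastic) strains gives |α₁ − α₂|·ΔT = P·[1/(A₁E₁) + 1/(A₂E₂)].
|α₁ − α₂|·ΔT = 7.2×10⁻⁶ × 104 = 0.0007488.
1/(A₁E₁) + 1/(A₂E₂) = 1/(1475×102×10³) + 1/(2500×45×10³) = 1.554×10⁻⁸ N⁻¹.
P = 0.0007488 / 1.554×10⁻⁸ = 48200 N = 48.2 kN.
σ_{magnesium alloy} = P/A₂ = 48200/2500 = 19.28 MPa, compressive.

σ ≈ 19.3 MPa (compressive)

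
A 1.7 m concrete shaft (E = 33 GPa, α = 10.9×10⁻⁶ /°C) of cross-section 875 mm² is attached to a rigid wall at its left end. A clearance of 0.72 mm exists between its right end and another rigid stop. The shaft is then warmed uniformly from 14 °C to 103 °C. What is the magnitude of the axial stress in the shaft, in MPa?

σ ≈ 18 MPa (compressive)

Free thermal elongation = αΔT L = 10.9×10⁻⁶ × 89 × 1700 = 1.649 mm.
This exceeds the 0.72 mm gap, so the wall pushes back. The portion of expansion that must be recovered elastically is δ_free − gap = 1.649 − 0.72 = 0.9292 mm.
So σ = E(δ_free − g)/L = 33×10³ × 0.9292/1700 = 18.04 MPa.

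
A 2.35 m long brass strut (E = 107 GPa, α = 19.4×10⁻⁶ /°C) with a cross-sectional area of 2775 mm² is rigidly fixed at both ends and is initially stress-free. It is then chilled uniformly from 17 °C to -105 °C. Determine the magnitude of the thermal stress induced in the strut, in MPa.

Because both ends are immovable the net strain is zero, and the suppressed thermal strain is αΔT = 19.4×10⁻⁶ × 122 = 2366.8×10⁻⁶.
Hence σ = E·αΔT = 107×10³ × 2366.8×10⁻⁶ = 253.2 MPa, tensile.

σ ≈ 253 MPa (tensile)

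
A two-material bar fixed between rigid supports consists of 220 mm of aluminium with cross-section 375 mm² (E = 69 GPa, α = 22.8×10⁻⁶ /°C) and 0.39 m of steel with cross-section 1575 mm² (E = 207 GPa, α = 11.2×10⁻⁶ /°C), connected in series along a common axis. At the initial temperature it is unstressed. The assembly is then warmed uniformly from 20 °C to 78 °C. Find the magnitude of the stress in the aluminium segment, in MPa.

If the supports were absent, the total length change would be Σ αᵢΔT Lᵢ = 22.8×10⁻⁶×58×220 + 11.2×10⁻⁶×58×390 = 0.5443 mm.
The rigid supports impose zero overall length change; the single axial force P common to all segments must satisfy P Σ Lᵢ/(AᵢEᵢ) = δ_free.
The series flexibility is Σ Lᵢ/(AᵢEᵢ) = 220/(375×69×10³) + 390/(1575×207×10³) = 9.699×10⁻⁶ mm/N.
So P = 0.5443 / 9.699×10⁻⁶ = 56.12 kN, compressive.
σ_{aluminium} = P / A = 56120 / 375 = 149.6 MPa.

σ ≈ 150 MPa (compressive)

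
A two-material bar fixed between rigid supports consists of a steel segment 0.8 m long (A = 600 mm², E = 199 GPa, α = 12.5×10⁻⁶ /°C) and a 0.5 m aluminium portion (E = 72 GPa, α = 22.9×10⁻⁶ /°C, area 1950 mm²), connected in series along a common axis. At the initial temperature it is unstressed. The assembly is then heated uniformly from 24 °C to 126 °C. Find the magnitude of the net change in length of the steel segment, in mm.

|ΔL| ≈ 0.409 mm

Free thermal expansion of the whole bar: Σ αᵢΔT Lᵢ = 12.5×10⁻⁶×102×800 + 22.9×10⁻⁶×102×500 = 2.188 mm.
The walls prevent any net length change, so an axial force P (same in every segment) develops. Compatibility: P · Σ Lᵢ/(AᵢEᵢ) = δ_free.
Σ Lᵢ/(AᵢEᵢ) = 800/(600×199×10³) + 500/(1950×72×10³) = 1.026×10⁻⁵ mm/N.
Hence P = δ_free / Σ(L/AE) = 2.188/1.026×10⁻⁵ = 213.2 kN (compressive).
For the steel segment, free thermal change = 12.5×10⁻⁶×102×800 = 1.02 mm and elastic change from P = 213200×800/(600×199×10³) = 1.429 mm; these oppose, so the net change is 0.409 mm (segment shortens).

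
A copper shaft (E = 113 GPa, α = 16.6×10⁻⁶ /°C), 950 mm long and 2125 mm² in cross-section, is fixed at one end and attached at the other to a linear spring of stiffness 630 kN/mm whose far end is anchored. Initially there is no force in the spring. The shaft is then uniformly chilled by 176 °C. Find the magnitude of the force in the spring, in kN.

If the spring were absent the shaft would shorten by αΔT L = 16.6×10⁻⁶ × 176 × 950 = 2.776 mm.
Let P be the tensile force in the spring. The shaft extends elastically by PL/(AE) and the spring stretches by P/k; together these equal δ_free.
P [ L/(AE) + 1/k ] = δ_free → P [ 950/(2125×113×10³) + 1/(630×10³) ] = 2.776.
P = 2.776 / 5.544×10⁻⁶ = 500700 N.

P ≈ 501 kN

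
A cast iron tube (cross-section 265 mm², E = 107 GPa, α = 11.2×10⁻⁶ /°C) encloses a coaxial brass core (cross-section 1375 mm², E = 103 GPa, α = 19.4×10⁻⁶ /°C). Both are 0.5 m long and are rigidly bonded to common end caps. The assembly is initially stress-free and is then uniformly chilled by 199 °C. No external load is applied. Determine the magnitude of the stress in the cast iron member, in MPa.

σ ≈ 145 MPa (compressive)

Both members must finish at the same length. With the larger α, the brass tends to over-contract; the plates restrain it, putting the brass in tension and the cast iron in compression. With no external load the two internal forces are equal and opposite, magnitude P.
Setting the final lengths equal and cancelling L: (α₁ − α₂)ΔT = P/(A₁E₁) + P/(A₂E₂).
|α₁ − α₂|·ΔT = 8.2×10⁻⁶ × 199 = 0.001632.
1/(A₁E₁) + 1/(A₂E₂) = 1/(265×107×10³) + 1/(1375×103×10³) = 4.233×10⁻⁸ N⁻¹.
So P = 0.001632 / 4.233×10⁻⁸ = 38.55 kN.
σ_{cast iron} = P/A₁ = 38550/265 = 145.5 MPa, compressive.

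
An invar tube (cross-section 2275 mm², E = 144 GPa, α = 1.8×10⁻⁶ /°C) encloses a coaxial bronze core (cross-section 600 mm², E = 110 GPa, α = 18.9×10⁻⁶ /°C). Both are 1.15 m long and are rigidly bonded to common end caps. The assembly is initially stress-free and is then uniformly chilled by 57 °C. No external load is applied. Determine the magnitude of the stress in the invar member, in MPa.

Both members must finish at the same length. With the larger α, the bronze tends to over-contract; the plates restrain it, putting the bronze in tension and the invar in compression. With no external load the two internal forces are equal and opposite, magnitude P.
Equating the net (thermal + elastic) strains gives |α₁ − α₂|·ΔT = P·[1/(A₁E₁) + 1/(A₂E₂)].
|α₁ − α₂|·ΔT = 17.1×10⁻⁶ × 57 = 0.0009747.
1/(A₁E₁) + 1/(A₂E₂) = 1/(2275×144×10³) + 1/(600×110×10³) = 1.82×10⁻⁸ N⁻¹.
P = 0.0009747 / 1.82×10⁻⁸ = 53540 N = 53.54 kN.
σ_{invar} = P/A₁ = 53540/2275 = 23.54 MPa, compressive.

σ ≈ 23.5 MPa (compressive)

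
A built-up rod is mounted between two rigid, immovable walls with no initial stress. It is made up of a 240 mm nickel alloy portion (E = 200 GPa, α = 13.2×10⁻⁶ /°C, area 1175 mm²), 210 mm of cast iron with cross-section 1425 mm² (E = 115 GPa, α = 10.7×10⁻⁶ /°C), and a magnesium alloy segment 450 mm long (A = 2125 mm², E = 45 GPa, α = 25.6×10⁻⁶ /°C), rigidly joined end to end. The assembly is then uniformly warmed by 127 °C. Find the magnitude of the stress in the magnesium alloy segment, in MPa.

Free thermal expansion of the whole bar: Σ αᵢΔT Lᵢ = 13.2×10⁻⁶×127×240 + 10.7×10⁻⁶×127×210 + 25.6×10⁻⁶×127×450 = 2.151 mm.
The rigid supports impose zero overall length change; the single axial force P common to all segments must satisfy P Σ Lᵢ/(AᵢEᵢ) = δ_free.
Σ Lᵢ/(AᵢEᵢ) = 240/(1175×200×10³) + 210/(1425×115×10³) + 450/(2125×45×10³) = 7.009×10⁻⁶ mm/N.
Hence P = δ_free / Σ(L/AE) = 2.151/7.009×10⁻⁶ = 306.9 kN (compressive).
σ_{magnesium alloy} = P / A = 306900 / 2125 = 144.4 MPa.

σ ≈ 144 MPa (compressive)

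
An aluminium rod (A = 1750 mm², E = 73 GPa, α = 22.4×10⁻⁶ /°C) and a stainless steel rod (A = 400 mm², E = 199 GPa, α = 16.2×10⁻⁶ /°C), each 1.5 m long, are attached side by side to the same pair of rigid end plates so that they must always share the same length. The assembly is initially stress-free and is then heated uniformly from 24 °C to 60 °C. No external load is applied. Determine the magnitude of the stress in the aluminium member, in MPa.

σ ≈ 6.25 MPa (compressive)

The aluminium has the larger α, so on heating it would change length more than the stainless steel if both were free. The rigid plates force a common final length, so the aluminium is put into compression and the stainless steel into tension, with equal and opposite forces P (no external load).
Compatibility of the two members (thermal + elastic change equal): (α₁ − α₂)ΔT = P·[1/(A₁E₁) + 1/(A₂E₂)].
|α₁ − α₂|·ΔT = 6.2×10⁻⁶ × 36 = 0.0002232.
1/(A₁E₁) + 1/(A₂E₂) = 1/(1750×73×10³) + 1/(400×199×10³) = 2.039×10⁻⁸ N⁻¹.
P = 0.0002232 / 2.039×10⁻⁸ = 10950 N = 10.95 kN.
σ_{aluminium} = P/A₁ = 10950/1750 = 6.255 MPa, compressive.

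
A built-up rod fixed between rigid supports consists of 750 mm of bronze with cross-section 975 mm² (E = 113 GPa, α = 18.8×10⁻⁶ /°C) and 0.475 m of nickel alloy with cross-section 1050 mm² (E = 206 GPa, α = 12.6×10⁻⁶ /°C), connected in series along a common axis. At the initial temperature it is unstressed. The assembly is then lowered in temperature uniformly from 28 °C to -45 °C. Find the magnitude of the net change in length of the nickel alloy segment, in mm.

If the supports were absent, the total length change would be Σ αᵢΔT Lᵢ = 18.8×10⁻⁶×73×750 + 12.6×10⁻⁶×73×475 = 1.466 mm.
The rigid supports impose zero overall length change; the single axial force P common to all segments must satisfy P Σ Lᵢ/(AᵢEᵢ) = δ_free.
The series flexibility is Σ Lᵢ/(AᵢEᵢ) = 750/(975×113×10³) + 475/(1050×206×10³) = 9.003×10⁻⁶ mm/N.
Hence P = δ_free / Σ(L/AE) = 1.466/9.003×10⁻⁶ = 162.9 kN (tensile).
For the nickel alloy segment, free thermal change = 12.6×10⁻⁶×73×475 = 0.4369 mm and elastic change from P = 162900×475/(1050×206×10³) = 0.3576 mm; these oppose, so the net change is 0.0793 mm (segment shortens).

|ΔL| ≈ 0.0793 mm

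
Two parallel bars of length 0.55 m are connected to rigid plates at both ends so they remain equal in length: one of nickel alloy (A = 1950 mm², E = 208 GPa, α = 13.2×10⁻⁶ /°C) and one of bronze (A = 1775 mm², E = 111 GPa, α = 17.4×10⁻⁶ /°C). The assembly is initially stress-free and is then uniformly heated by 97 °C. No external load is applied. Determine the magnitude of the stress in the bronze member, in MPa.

The bronze has the larger α, so on heating it would change length more than the nickel alloy if both were free. The rigid plates force a common final length, so the bronze is put into compression and the nickel alloy into tension, with equal and opposite forces P (no external load).
Equating the net (thermal + elastic) strains gives |α₁ − α₂|·ΔT = P·[1/(A₁E₁) + 1/(A₂E₂)].
|α₁ − α₂|·ΔT = 4.2×10⁻⁶ × 97 = 0.0004074.
1/(A₁E₁) + 1/(A₂E₂) = 1/(1950×208×10³) + 1/(1775×111×10³) = 7.541×10⁻⁹ N⁻¹.
So P = 0.0004074 / 7.541×10⁻⁹ = 54.02 kN.
σ_{bronze} = P/A₂ = 54020/1775 = 30.44 MPa, compressive.

σ ≈ 30.4 MPa (compressive)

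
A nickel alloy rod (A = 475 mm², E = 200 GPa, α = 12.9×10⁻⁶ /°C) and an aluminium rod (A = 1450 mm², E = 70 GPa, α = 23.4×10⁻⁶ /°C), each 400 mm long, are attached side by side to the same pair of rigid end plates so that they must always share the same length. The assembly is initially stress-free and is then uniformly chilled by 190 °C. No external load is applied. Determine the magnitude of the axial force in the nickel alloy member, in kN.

Both members must finish at the same length. With the larger α, the aluminium tends to over-contract; the plates restrain it, putting the aluminium in tension and the nickel alloy in compression. With no external load the two internal forces are equal and opposite, magnitude P.
Setting the final lengths equal and cancelling L: (α₁ − α₂)ΔT = P/(A₁E₁) + P/(A₂E₂).
|α₁ − α₂|·ΔT = 10.5×10⁻⁶ × 190 = 0.001995.
1/(A₁E₁) + 1/(A₂E₂) = 1/(475×200×10³) + 1/(1450×70×10³) = 2.038×10⁻⁸ N⁻¹.
So P = 0.001995 / 2.038×10⁻⁸ = 97.9 kN.

P ≈ 97.9 kN (compressive in the nickel alloy)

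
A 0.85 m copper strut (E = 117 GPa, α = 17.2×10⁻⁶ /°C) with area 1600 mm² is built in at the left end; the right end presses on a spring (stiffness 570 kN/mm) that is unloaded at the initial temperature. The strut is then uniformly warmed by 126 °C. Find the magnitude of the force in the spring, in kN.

P ≈ 293 kN

The unrestrained thermal change is αΔT L = 17.2×10⁻⁶ × 126 × 850 = 1.842 mm.
Let P be the compressive force at the spring. The strut shortens elastically by PL/(AE) and the spring compresses by P/k; together these equal δ_free.
P [ L/(AE) + 1/k ] = δ_free → P [ 850/(1600×117×10³) + 1/(570×10³) ] = 1.842.
P = 1.842 / 6.295×10⁻⁶ = 292600 N.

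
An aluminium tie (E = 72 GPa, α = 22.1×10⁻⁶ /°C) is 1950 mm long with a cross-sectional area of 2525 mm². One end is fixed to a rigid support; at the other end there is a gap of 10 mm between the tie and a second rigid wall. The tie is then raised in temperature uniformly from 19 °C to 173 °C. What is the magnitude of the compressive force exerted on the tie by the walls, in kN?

P ≈ 0 kN

Free thermal elongation = αΔT L = 22.1×10⁻⁶ × 154 × 1950 = 6.637 mm.
Since δ_free = 6.64 mm is less than the 10 mm gap, the tie never touches the wall. No axial force develops.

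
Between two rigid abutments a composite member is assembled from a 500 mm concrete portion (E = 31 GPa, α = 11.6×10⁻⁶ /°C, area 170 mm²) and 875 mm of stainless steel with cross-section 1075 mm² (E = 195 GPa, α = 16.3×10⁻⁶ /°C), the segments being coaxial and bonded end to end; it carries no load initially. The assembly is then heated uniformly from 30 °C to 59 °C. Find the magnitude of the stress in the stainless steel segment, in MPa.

σ ≈ 5.46 MPa (compressive)

With the walls removed the bar would change length by δ_free = Σ αᵢΔT Lᵢ = 11.6×10⁻⁶×29×500 + 16.3×10⁻⁶×29×875 = 0.5818 mm.
Since the ends are fixed, an axial force P builds up, equal in every segment, with P · Σ Lᵢ/(AᵢEᵢ) = δ_free.
Σ Lᵢ/(AᵢEᵢ) = 500/(170×31×10³) + 875/(1075×195×10³) = 9.905×10⁻⁵ mm/N.
P = 0.5818 / 9.905×10⁻⁵ = 5874 N = 5.874 kN, compressive.
σ_{stainless steel} = P / A = 5874 / 1075 = 5.464 MPa.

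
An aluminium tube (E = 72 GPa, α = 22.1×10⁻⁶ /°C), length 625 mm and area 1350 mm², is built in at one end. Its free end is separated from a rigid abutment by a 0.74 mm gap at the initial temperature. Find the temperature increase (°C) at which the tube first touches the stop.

ΔT ≈ 53.6 °C

Contact occurs when the free expansion equals the gap: αΔT L = 0.74 mm.
So ΔT = g/(αL) = 0.74/(22.1×10⁻⁶ × 625) = 53.57 °C.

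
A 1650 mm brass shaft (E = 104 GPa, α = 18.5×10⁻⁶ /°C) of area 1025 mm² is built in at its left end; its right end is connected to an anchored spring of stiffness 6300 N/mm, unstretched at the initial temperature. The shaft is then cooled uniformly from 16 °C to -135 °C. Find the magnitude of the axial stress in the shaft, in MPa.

σ ≈ 25.8 MPa (tensile)

If the spring were absent the shaft would shorten by αΔT L = 18.5×10⁻⁶ × 151 × 1650 = 4.609 mm.
With a force P in the spring, the elastic change of the shaft is PL/(AE) and that of the spring is P/k; compatibility requires their sum to equal δ_free.
P [ L/(AE) + 1/k ] = δ_free → P [ 1650/(1025×104×10³) + 1/(6300) ] = 4.609.
P = 4.609 / 0.0001742 = 26460 N.
σ = P/A = 26460/1025 = 25.81 MPa.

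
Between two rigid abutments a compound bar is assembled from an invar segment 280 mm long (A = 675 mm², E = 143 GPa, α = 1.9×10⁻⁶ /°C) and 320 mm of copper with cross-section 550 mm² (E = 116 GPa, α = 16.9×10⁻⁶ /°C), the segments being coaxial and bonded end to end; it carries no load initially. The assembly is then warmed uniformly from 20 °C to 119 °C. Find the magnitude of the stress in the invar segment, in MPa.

σ ≈ 110 MPa (compressive)

Free thermal expansion of the whole bar: Σ αᵢΔT Lᵢ = 1.9×10⁻⁶×99×280 + 16.9×10⁻⁶×99×320 = 0.5881 mm.
The walls prevent any net length change, so an axial force P (same in every segment) develops. Compatibility: P · Σ Lᵢ/(AᵢEᵢ) = δ_free.
Σ Lᵢ/(AᵢEᵢ) = 280/(675×143×10³) + 320/(550×116×10³) = 7.916×10⁻⁶ mm/N.
So P = 0.5881 / 7.916×10⁻⁶ = 74.28 kN, compressive.
σ_{invar} = P / A = 74280 / 675 = 110 MPa.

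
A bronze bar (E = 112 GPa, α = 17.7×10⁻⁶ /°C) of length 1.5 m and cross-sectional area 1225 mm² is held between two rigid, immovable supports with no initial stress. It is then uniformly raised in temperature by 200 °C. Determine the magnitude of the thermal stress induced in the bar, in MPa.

σ ≈ 396 MPa (compressive)

The supports are rigid, so the total axial strain is zero. The restrained thermal strain is ε = αΔT = 17.7×10⁻⁶ × 200 = 3540×10⁻⁶.
σ = EαΔT = 112×10³ × 17.7×10⁻⁶ × 200 = 396.5 MPa (compressive; the bar is trying to expand).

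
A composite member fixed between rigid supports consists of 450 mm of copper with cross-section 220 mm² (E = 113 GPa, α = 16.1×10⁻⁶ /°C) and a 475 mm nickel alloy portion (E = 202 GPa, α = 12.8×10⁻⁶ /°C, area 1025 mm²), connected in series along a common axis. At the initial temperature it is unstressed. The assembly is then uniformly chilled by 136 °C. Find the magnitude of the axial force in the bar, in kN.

With the walls removed the bar would change length by δ_free = Σ αᵢΔT Lᵢ = 16.1×10⁻⁶×136×450 + 12.8×10⁻⁶×136×475 = 1.812 mm.
The walls prevent any net length change, so an axial force P (same in every segment) develops. Compatibility: P · Σ Lᵢ/(AᵢEᵢ) = δ_free.
The series flexibility is Σ Lᵢ/(AᵢEᵢ) = 450/(220×113×10³) + 475/(1025×202×10³) = 2.04×10⁻⁵ mm/N.
So P = 1.812 / 2.04×10⁻⁵ = 88.85 kN, tensile.

P ≈ 88.9 kN (tensile)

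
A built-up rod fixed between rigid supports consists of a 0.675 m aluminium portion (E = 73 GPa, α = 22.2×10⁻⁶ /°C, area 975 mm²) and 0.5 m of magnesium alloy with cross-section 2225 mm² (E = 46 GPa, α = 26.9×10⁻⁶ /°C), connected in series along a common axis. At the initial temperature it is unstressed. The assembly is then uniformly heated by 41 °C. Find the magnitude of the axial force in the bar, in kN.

P ≈ 81.1 kN (compressive)

With the walls removed the bar would change length by δ_free = Σ αᵢΔT Lᵢ = 22.2×10⁻⁶×41×675 + 26.9×10⁻⁶×41×500 = 1.166 mm.
Since the ends are fixed, an axial force P builds up, equal in every segment, with P · Σ Lᵢ/(AᵢEᵢ) = δ_free.
Σ Lᵢ/(AᵢEᵢ) = 675/(975×73×10³) + 500/(2225×46×10³) = 1.437×10⁻⁵ mm/N.
So P = 1.166 / 1.437×10⁻⁵ = 81.14 kN, compressive.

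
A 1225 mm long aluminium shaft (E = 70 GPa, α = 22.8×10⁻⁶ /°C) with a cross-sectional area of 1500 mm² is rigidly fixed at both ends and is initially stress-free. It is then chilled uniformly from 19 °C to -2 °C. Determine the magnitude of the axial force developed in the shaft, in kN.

P ≈ 50.3 kN (tensile)

With zero net strain, σ = E·αΔT = 70 GPa × 22.8×10⁻⁶ × 21 = 33.52 MPa.
Axial force P = σA = 33.52 × 1500 = 50270 N = 50.27 kN, tensile.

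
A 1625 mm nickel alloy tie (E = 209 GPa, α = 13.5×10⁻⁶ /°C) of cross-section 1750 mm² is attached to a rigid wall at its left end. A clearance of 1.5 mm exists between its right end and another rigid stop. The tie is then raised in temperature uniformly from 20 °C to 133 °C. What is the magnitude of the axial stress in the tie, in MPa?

σ ≈ 126 MPa (compressive)

Unrestrained expansion: δ_free = αΔT L = 13.5×10⁻⁶ × 113 × 1625 = 2.479 mm.
The gap closes (δ_free > 1.5 mm) and the wall then resists a further 2.479 − 1.5 = 0.9789 mm of expansion.
Compatibility: PL/(AE) = 0.9789 mm, so σ = P/A = E × (0.9789/1625) = 125.9 MPa.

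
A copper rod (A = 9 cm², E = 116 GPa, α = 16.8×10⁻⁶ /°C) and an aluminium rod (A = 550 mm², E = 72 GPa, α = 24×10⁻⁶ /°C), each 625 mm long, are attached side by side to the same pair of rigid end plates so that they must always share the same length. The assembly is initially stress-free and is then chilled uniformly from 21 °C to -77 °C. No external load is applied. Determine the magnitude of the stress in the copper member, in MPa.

Equilibrium of a rigid end plate with no external load gives equal and opposite internal forces ±P in the two members. Since α_{aluminium} > α_{copper}, cooling drives the aluminium into tension and the copper into compression.
Setting the final lengths equal and cancelling L: (α₁ − α₂)ΔT = P/(A₁E₁) + P/(A₂E₂).
|α₁ − α₂|·ΔT = 7.2×10⁻⁶ × 98 = 0.0007056.
1/(A₁E₁) + 1/(A₂E₂) = 1/(900×116×10³) + 1/(550×72×10³) = 3.483×10⁻⁸ N⁻¹.
P = 0.0007056 / 3.483×10⁻⁸ = 20260 N = 20.26 kN.
σ_{copper} = P/A₁ = 20260/900 = 22.51 MPa, compressive.

σ ≈ 22.5 MPa (compressive)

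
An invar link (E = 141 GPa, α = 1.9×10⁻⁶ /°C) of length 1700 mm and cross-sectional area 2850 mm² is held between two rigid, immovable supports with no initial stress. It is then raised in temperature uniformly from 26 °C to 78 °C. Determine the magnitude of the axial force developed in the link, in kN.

With zero net strain, σ = E·αΔT = 141 GPa × 1.9×10⁻⁶ × 52 = 13.93 MPa.
P = AEαΔT = 2850 × 141×10³ × 1.9×10⁻⁶ × 52 = 39.7 kN (compressive).

P ≈ 39.7 kN (compressive)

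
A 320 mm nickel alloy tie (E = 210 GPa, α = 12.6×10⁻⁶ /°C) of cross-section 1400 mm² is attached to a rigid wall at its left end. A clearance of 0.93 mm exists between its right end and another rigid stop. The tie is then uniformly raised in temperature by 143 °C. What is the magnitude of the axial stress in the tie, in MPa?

σ ≈ 0 MPa

If the wall were absent the tie would grow by αΔT L = 12.6×10⁻⁶ × 143 × 320 = 0.5766 mm.
Since δ_free = 0.577 mm is less than the 0.93 mm gap, the tie never touches the wall. No axial force develops.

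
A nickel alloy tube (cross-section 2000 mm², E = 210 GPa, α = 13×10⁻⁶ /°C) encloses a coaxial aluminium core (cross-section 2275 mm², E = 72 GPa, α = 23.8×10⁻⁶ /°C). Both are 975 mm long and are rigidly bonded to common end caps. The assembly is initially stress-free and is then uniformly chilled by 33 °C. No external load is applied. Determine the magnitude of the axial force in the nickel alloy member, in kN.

P ≈ 42 kN (compressive in the nickel alloy)

Equilibrium of a rigid end plate with no external load gives equal and opposite internal forces ±P in the two members. Since α_{aluminium} > α_{nickel alloy}, cooling drives the aluminium into tension and the nickel alloy into compression.
Compatibility of the two members (thermal + elastic change equal): (α₁ − α₂)ΔT = P·[1/(A₁E₁) + 1/(A₂E₂)].
|α₁ − α₂|·ΔT = 10.8×10⁻⁶ × 33 = 0.0003564.
1/(A₁E₁) + 1/(A₂E₂) = 1/(2000×210×10³) + 1/(2275×72×10³) = 8.486×10⁻⁹ N⁻¹.
P = 0.0003564 / 8.486×10⁻⁹ = 42000 N = 42 kN.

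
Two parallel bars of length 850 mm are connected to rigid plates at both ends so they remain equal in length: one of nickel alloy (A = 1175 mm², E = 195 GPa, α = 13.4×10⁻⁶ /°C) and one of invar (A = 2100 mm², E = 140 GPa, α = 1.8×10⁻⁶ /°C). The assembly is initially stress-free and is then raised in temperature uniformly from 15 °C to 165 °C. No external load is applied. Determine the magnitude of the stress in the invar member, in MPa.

σ ≈ 107 MPa (tensile)

Equilibrium of a rigid end plate with no external load gives equal and opposite internal forces ±P in the two members. Since α_{nickel alloy} > α_{invar}, heating drives the nickel alloy into compression and the invar into tension.
Equating the net (thermal + elastic) strains gives |α₁ − α₂|·ΔT = P·[1/(A₁E₁) + 1/(A₂E₂)].
|α₁ − α₂|·ΔT = 11.6×10⁻⁶ × 150 = 0.00174.
1/(A₁E₁) + 1/(A₂E₂) = 1/(1175×195×10³) + 1/(2100×140×10³) = 7.766×10⁻⁹ N⁻¹.
So P = 0.00174 / 7.766×10⁻⁹ = 224.1 kN.
σ_{invar} = P/A₂ = 224100/2100 = 106.7 MPa, tensile.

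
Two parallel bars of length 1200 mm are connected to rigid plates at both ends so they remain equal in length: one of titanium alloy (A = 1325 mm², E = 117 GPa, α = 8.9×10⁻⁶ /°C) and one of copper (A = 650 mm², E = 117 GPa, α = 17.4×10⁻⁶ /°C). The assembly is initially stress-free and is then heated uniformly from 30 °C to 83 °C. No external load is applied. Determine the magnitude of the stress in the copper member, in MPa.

The copper has the larger α, so on heating it would change length more than the titanium alloy if both were free. The rigid plates force a common final length, so the copper is put into compression and the titanium alloy into tension, with equal and opposite forces P (no external load).
Setting the final lengths equal and cancelling L: (α₁ − α₂)ΔT = P/(A₁E₁) + P/(A₂E₂).
|α₁ − α₂|·ΔT = 8.5×10⁻⁶ × 53 = 0.0004505.
1/(A₁E₁) + 1/(A₂E₂) = 1/(1325×117×10³) + 1/(650×117×10³) = 1.96×10⁻⁸ N⁻¹.
P = 0.0004505 / 1.96×10⁻⁸ = 22980 N = 22.98 kN.
σ_{copper} = P/A₂ = 22980/650 = 35.36 MPa, compressive.

σ ≈ 35.4 MPa (compressive)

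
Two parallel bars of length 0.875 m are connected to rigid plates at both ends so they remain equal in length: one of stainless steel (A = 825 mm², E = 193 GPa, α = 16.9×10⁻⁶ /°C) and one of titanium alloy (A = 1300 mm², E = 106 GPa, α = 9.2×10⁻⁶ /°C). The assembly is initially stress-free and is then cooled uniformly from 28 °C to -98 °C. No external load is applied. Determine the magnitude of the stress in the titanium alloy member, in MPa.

σ ≈ 55.1 MPa (compressive)

The stainless steel has the larger α, so on cooling it would change length more than the titanium alloy if both were free. The rigid plates force a common final length, so the stainless steel is put into tension and the titanium alloy into compression, with equal and opposite forces P (no external load).
Equating the net (thermal + elastic) strains gives |α₁ − α₂|·ΔT = P·[1/(A₁E₁) + 1/(A₂E₂)].
|α₁ − α₂|·ΔT = 7.7×10⁻⁶ × 126 = 0.0009702.
1/(A₁E₁) + 1/(A₂E₂) = 1/(825×193×10³) + 1/(1300×106×10³) = 1.354×10⁻⁸ N⁻¹.
P = 0.0009702 / 1.354×10⁻⁸ = 71670 N = 71.67 kN.
σ_{titanium alloy} = P/A₂ = 71670/1300 = 55.13 MPa, compressive.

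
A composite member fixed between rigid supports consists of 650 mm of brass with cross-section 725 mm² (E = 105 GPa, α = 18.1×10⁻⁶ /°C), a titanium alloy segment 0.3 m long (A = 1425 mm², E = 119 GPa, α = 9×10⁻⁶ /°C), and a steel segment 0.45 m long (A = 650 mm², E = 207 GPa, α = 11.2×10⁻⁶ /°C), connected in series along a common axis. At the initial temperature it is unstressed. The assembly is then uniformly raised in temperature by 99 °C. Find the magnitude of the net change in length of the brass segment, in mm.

|ΔL| ≈ 0.043 mm

Free thermal expansion of the whole bar: Σ αᵢΔT Lᵢ = 18.1×10⁻⁶×99×650 + 9×10⁻⁶×99×300 + 11.2×10⁻⁶×99×450 = 1.931 mm.
Since the ends are fixed, an axial force P builds up, equal in every segment, with P · Σ Lᵢ/(AᵢEᵢ) = δ_free.
The series flexibility is Σ Lᵢ/(AᵢEᵢ) = 650/(725×105×10³) + 300/(1425×119×10³) + 450/(650×207×10³) = 1.365×10⁻⁵ mm/N.
P = 1.931 / 1.365×10⁻⁵ = 141400 N = 141.4 kN, compressive.
For the brass segment, free thermal change = 18.1×10⁻⁶×99×650 = 1.165 mm and elastic change from P = 141400×650/(725×105×10³) = 1.208 mm; these oppose, so the net change is 0.043 mm (segment shortens).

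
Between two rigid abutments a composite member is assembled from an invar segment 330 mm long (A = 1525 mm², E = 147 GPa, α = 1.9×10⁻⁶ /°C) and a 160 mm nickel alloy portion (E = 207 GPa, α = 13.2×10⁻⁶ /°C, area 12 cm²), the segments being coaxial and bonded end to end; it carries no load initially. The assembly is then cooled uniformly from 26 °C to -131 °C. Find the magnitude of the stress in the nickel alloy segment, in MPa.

With the walls removed the bar would change length by δ_free = Σ αᵢΔT Lᵢ = 1.9×10⁻⁶×157×330 + 13.2×10⁻⁶×157×160 = 0.43 mm.
Since the ends are fixed, an axial force P builds up, equal in every segment, with P · Σ Lᵢ/(AᵢEᵢ) = δ_free.
The series flexibility is Σ Lᵢ/(AᵢEᵢ) = 330/(1525×147×10³) + 160/(1200×207×10³) = 2.116×10⁻⁶ mm/N.
P = 0.43 / 2.116×10⁻⁶ = 203200 N = 203.2 kN, tensile.
σ_{nickel alloy} = P / A = 203200 / 1200 = 169.3 MPa.

σ ≈ 169 MPa (tensile)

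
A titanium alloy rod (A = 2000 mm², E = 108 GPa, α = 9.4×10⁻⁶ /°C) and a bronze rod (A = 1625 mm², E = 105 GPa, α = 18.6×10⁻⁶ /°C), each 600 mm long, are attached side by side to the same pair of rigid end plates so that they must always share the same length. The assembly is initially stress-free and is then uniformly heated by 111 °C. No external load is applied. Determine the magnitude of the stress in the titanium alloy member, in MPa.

The bronze has the larger α, so on heating it would change length more than the titanium alloy if both were free. The rigid plates force a common final length, so the bronze is put into compression and the titanium alloy into tension, with equal and opposite forces P (no external load).
Equating the net (thermal + elastic) strains gives |α₁ − α₂|·ΔT = P·[1/(A₁E₁) + 1/(A₂E₂)].
|α₁ − α₂|·ΔT = 9.2×10⁻⁶ × 111 = 0.001021.
1/(A₁E₁) + 1/(A₂E₂) = 1/(2000×108×10³) + 1/(1625×105×10³) = 1.049×10⁻⁸ N⁻¹.
P = 0.001021 / 1.049×10⁻⁸ = 97350 N = 97.35 kN.
σ_{titanium alloy} = P/A₁ = 97350/2000 = 48.67 MPa, tensile.

σ ≈ 48.7 MPa (tensile)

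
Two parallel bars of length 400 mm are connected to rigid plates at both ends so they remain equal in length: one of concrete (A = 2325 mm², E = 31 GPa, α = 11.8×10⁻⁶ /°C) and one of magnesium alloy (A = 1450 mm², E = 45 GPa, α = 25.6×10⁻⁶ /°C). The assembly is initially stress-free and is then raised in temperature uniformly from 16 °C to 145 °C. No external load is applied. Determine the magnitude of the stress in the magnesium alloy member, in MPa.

Both members must finish at the same length. With the larger α, the magnesium alloy tends to over-expand; the plates restrain it, putting the magnesium alloy in compression and the concrete in tension. With no external load the two internal forces are equal and opposite, magnitude P.
Compatibility of the two members (thermal + elastic change equal): (α₁ − α₂)ΔT = P·[1/(A₁E₁) + 1/(A₂E₂)].
|α₁ − α₂|·ΔT = 13.8×10⁻⁶ × 129 = 0.00178.
1/(A₁E₁) + 1/(A₂E₂) = 1/(2325×31×10³) + 1/(1450×45×10³) = 2.92×10⁻⁸ N⁻¹.
P = 0.00178 / 2.92×10⁻⁸ = 60970 N = 60.97 kN.
σ_{magnesium alloy} = P/A₂ = 60970/1450 = 42.05 MPa, compressive.

σ ≈ 42 MPa (compressive)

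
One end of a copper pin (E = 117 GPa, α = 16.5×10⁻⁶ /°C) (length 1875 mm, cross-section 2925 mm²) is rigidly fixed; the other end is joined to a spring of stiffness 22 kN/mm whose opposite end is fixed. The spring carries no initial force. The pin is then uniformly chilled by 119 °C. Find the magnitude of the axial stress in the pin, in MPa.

σ ≈ 24.7 MPa (tensile)

If the spring were absent the pin would shorten by αΔT L = 16.5×10⁻⁶ × 119 × 1875 = 3.682 mm.
Let P be the tensile force in the spring. The pin extends elastically by PL/(AE) and the spring stretches by P/k; together these equal δ_free.
So P = δ_free / [L/(AE) + 1/k] = 3.682 / [ 1875/(2925×117×10³) + 1/(22×10³) ].
P = 3.682 / 5.093×10⁻⁵ = 72280 N.
σ = P/A = 72280/2925 = 24.71 MPa.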